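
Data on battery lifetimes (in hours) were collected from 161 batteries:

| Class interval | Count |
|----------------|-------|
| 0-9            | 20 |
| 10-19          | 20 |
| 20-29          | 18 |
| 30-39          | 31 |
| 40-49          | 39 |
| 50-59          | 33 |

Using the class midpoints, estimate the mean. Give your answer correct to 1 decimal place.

Midpoints: 4.5, 14.5, 24.5, 34.5, 44.5, 54.5
Σfm = 20×4.5 + 20×14.5 + 18×24.5 + 31×34.5 + 39×44.5 + 33×54.5 = 5424.5
n = Σf = 161
Mean = 5424.5 / 161 = 33.6925

33.7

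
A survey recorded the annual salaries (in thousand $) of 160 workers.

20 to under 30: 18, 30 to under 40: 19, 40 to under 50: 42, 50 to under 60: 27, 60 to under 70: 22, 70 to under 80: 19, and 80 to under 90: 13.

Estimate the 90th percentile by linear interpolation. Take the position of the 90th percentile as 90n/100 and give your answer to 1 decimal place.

78.4

Cumulative frequencies: 18, 37, 79, 106, 128, 147, 160
n = 160; position = 90n/100 = 144.
This falls in the class 70 to under 80: L = 70, F = 128, f = 19, h = 10.
90th percentile ≈ 70 + ((144 − 128) / 19) × 10 = 78.4211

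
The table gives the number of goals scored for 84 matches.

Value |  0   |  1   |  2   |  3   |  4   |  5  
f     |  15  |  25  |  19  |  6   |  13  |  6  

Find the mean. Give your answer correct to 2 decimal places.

1.94

Values: 0, 1, 2, 3, 4, 5
Σfx = 15×0 + 25×1 + 19×2 + 6×3 + 13×4 + 6×5 = 163
n = Σf = 84
Mean = 163 / 84 = 1.9405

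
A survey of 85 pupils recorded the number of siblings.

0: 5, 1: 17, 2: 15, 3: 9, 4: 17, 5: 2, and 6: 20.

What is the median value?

3

Cumulative frequencies: 5, 22, 37, 46, 63, 65, 85
n = 85, so the median is the value in position (n+1)/2 = 43.
Position 43 falls at value 3.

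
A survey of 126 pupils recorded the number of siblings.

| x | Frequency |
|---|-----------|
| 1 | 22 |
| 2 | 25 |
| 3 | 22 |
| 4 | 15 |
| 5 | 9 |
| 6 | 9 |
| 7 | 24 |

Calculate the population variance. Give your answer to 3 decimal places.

4.515

Values: 1, 2, 3, 4, 5, 6, 7
n = 126, Σfx = 465, mean = 3.6905
Σfx² = 2285
Σf(x − x̄)² = Σfx² − (Σfx)²/n = 2285 − 465²/126 = 568.9286
Population variance = 568.9286 / 126 = 4.5153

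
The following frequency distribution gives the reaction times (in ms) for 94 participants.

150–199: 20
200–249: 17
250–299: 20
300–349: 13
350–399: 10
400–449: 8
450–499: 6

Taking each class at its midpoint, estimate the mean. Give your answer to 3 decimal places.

287.266

Midpoints: 174.5, 224.5, 274.5, 324.5, 374.5, 424.5, 474.5
Σfm = 20×174.5 + 17×224.5 + 20×274.5 + 13×324.5 + 10×374.5 + 8×424.5 + 6×474.5 = 27003
n = Σf = 94
Mean = 27003 / 94 = 287.2660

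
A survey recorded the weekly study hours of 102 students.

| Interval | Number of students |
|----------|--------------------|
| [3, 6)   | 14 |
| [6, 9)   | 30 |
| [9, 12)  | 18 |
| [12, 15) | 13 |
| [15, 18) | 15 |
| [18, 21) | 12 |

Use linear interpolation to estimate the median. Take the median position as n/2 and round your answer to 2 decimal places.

Cumulative frequencies: 14, 44, 62, 75, 90, 102
n = 102; position = n/2 = 51.
This falls in the class [9, 12): L = 9, F = 44, f = 18, h = 3.
Median ≈ 9 + ((51 − 44) / 18) × 3 = 10.1667

10.17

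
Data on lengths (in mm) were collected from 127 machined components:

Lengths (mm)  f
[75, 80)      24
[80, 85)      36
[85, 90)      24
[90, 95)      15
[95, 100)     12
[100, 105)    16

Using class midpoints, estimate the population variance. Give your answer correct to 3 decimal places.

Midpoints: 77.5, 82.5, 87.5, 92.5, 97.5, 102.5
n = 127, Σfm = 11127.5, mean = 87.6181
Σfm² = 983443.75
Σf(m − x̄)² = Σfm² − (Σfm)²/n = 983443.75 − 11127.5²/127 = 8473.2283
Population variance = 8473.2283 / 127 = 66.7183

66.718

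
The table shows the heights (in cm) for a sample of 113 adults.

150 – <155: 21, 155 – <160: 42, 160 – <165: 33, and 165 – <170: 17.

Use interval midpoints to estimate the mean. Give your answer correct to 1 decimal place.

Midpoints: 152.5, 157.5, 162.5, 167.5
Σfm = 21×152.5 + 42×157.5 + 33×162.5 + 17×167.5 = 18027.5
n = Σf = 113
Mean = 18027.5 / 113 = 159.5354

159.5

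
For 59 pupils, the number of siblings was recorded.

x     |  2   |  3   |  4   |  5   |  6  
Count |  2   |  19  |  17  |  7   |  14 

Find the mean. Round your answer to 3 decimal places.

Values: 2, 3, 4, 5, 6
Σfx = 2×2 + 19×3 + 17×4 + 7×5 + 14×6 = 248
n = Σf = 59
Mean = 248 / 59 = 4.2034

4.203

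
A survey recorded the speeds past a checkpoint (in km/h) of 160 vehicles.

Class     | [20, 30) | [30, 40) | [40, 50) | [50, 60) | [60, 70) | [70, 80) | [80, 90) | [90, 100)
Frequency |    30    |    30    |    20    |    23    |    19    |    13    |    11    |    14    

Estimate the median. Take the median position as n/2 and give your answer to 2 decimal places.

Cumulative frequencies: 30, 60, 80, 103, 122, 135, 146, 160
n = 160; position = n/2 = 80.
This falls in the class [40, 50): L = 40, F = 60, f = 20, h = 10.
Median ≈ 40 + ((80 − 60) / 20) × 10 = 50.0000

50.00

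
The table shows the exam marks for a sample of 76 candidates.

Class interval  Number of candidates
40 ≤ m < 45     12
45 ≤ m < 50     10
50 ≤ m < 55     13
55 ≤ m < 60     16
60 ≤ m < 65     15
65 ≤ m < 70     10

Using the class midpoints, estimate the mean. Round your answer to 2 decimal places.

55.26

Midpoints: 42.5, 47.5, 52.5, 57.5, 62.5, 67.5
Σfm = 12×42.5 + 10×47.5 + 13×52.5 + 16×57.5 + 15×62.5 + 10×67.5 = 4200
n = Σf = 76
Mean = 4200 / 76 = 55.2632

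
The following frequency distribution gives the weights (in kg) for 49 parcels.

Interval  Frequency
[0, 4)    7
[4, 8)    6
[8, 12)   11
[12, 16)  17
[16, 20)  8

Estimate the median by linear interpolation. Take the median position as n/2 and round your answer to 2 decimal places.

Cumulative frequencies: 7, 13, 24, 41, 49
n = 49; position = n/2 = 24.5.
This falls in the class [12, 16): L = 12, F = 24, f = 17, h = 4.
Median ≈ 12 + ((24.5 − 24) / 17) × 4 = 12.1176

12.12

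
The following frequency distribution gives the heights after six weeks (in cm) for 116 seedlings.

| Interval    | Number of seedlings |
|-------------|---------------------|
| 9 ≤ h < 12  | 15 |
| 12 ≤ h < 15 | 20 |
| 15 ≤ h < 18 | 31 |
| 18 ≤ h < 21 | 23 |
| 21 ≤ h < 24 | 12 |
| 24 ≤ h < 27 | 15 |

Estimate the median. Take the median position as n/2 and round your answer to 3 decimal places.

17.226

Cumulative frequencies: 15, 35, 66, 89, 101, 116
n = 116; position = n/2 = 58.
This falls in the class 15 ≤ h < 18: L = 15, F = 35, f = 31, h = 3.
Median ≈ 15 + ((58 − 35) / 31) × 3 = 17.2258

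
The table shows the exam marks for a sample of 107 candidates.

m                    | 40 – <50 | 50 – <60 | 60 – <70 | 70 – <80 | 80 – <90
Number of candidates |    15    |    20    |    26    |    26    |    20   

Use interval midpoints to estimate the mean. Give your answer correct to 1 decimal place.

66.5

Midpoints: 45, 55, 65, 75, 85
Σfm = 15×45 + 20×55 + 26×65 + 26×75 + 20×85 = 7115
n = Σf = 107
Mean = 7115 / 107 = 66.4953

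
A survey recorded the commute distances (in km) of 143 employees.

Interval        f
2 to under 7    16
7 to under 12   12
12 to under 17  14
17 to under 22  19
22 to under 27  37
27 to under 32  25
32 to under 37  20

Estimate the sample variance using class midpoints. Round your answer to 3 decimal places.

87.496

Midpoints: 4.5, 9.5, 14.5, 19.5, 24.5, 29.5, 34.5
n = 143, Σfm = 3093.5, mean = 21.6329
Σfm² = 79345.75
Σf(m − x̄)² = Σfm² − (Σfm)²/n = 79345.75 − 3093.5²/143 = 12424.4755
Sample variance = 12424.4755 / 142 = 87.4963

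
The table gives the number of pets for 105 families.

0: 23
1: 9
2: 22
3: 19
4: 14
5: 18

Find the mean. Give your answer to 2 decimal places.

Values: 0, 1, 2, 3, 4, 5
Σfx = 23×0 + 9×1 + 22×2 + 19×3 + 14×4 + 18×5 = 256
n = Σf = 105
Mean = 256 / 105 = 2.4381

2.44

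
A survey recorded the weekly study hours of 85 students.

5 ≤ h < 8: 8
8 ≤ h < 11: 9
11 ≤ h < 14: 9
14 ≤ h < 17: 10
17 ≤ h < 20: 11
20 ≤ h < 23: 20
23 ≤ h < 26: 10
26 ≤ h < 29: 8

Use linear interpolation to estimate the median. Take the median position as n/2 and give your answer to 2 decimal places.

18.77

Cumulative frequencies: 8, 17, 26, 36, 47, 67, 77, 85
n = 85; position = n/2 = 42.5.
This falls in the class 17 ≤ h < 20: L = 17, F = 36, f = 11, h = 3.
Median ≈ 17 + ((42.5 − 36) / 11) × 3 = 18.7727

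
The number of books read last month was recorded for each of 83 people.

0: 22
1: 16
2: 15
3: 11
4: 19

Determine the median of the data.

2

Cumulative frequencies: 22, 38, 53, 64, 83
n = 83, so the median is the value in position (n+1)/2 = 42.
Position 42 falls at value 2.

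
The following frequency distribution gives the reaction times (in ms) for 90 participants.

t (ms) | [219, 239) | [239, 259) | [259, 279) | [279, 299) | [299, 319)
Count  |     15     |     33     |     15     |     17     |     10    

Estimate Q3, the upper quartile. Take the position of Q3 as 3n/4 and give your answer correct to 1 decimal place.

Cumulative frequencies: 15, 48, 63, 80, 90
n = 90; position = 3n/4 = 67.5.
This falls in the class [279, 299): L = 279, F = 63, f = 17, h = 20.
Upper quartile ≈ 279 + ((67.5 − 63) / 17) × 20 = 284.2941

284.3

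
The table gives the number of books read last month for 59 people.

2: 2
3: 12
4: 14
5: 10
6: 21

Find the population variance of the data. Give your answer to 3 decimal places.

1.560

Values: 2, 3, 4, 5, 6
n = 59, Σfx = 272, mean = 4.6102
Σfx² = 1346
Σf(x − x̄)² = Σfx² − (Σfx)²/n = 1346 − 272²/59 = 92.0339
Population variance = 92.0339 / 59 = 1.5599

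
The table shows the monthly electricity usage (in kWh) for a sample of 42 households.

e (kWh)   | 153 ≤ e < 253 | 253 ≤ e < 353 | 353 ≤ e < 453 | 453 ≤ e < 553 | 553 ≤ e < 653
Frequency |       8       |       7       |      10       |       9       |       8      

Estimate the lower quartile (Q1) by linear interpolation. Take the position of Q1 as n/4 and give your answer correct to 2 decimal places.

288.71

Cumulative frequencies: 8, 15, 25, 34, 42
n = 42; position = n/4 = 10.5.
This falls in the class 253 ≤ e < 353: L = 253, F = 8, f = 7, h = 100.
Lower quartile ≈ 253 + ((10.5 − 8) / 7) × 100 = 288.7143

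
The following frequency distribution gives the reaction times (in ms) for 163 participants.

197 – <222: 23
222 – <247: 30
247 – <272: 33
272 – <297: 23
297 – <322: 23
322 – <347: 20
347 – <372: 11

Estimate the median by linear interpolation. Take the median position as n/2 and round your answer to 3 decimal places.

268.591

Cumulative frequencies: 23, 53, 86, 109, 132, 152, 163
n = 163; position = n/2 = 81.5.
This falls in the class 247 – <272: L = 247, F = 53, f = 33, h = 25.
Median ≈ 247 + ((81.5 − 53) / 33) × 25 = 268.5909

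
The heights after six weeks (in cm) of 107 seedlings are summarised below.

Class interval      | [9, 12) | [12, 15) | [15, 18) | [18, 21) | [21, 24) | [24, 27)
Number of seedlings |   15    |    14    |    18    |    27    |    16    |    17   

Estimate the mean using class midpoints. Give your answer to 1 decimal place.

18.4

Midpoints: 10.5, 13.5, 16.5, 19.5, 22.5, 25.5
Σfm = 15×10.5 + 14×13.5 + 18×16.5 + 27×19.5 + 16×22.5 + 17×25.5 = 1963.5
n = Σf = 107
Mean = 1963.5 / 107 = 18.3505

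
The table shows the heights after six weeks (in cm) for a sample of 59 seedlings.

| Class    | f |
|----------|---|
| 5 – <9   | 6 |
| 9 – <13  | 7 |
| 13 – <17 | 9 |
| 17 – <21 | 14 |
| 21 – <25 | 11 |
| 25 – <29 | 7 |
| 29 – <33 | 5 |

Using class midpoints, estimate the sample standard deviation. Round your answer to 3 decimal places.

Midpoints: 7, 11, 15, 19, 23, 27, 31
n = 59, Σfm = 1117, mean = 18.9322
Σfm² = 23947
Σf(m − x̄)² = Σfm² − (Σfm)²/n = 23947 − 1117²/59 = 2799.7288
Sample variance = 2799.7288 / 58 = 48.2712
Standard deviation = √48.2712 = 6.9477

6.948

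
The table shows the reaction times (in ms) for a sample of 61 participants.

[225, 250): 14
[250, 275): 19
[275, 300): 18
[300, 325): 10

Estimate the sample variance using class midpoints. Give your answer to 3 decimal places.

Midpoints: 237.5, 262.5, 287.5, 312.5
n = 61, Σfm = 16612.5, mean = 272.3361
Σfm² = 4563281.25
Σf(m − x̄)² = Σfm² − (Σfm)²/n = 4563281.25 − 16612.5²/61 = 39098.3607
Sample variance = 39098.3607 / 60 = 651.6393

651.639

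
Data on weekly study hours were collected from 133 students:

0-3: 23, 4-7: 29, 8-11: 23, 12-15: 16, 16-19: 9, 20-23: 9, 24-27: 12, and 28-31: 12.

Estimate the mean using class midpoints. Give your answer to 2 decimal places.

Midpoints: 1.5, 5.5, 9.5, 13.5, 17.5, 21.5, 25.5, 29.5
Σfm = 23×1.5 + 29×5.5 + 23×9.5 + 16×13.5 + 9×17.5 + 9×21.5 + 12×25.5 + 12×29.5 = 1639.5
n = Σf = 133
Mean = 1639.5 / 133 = 12.3271

12.33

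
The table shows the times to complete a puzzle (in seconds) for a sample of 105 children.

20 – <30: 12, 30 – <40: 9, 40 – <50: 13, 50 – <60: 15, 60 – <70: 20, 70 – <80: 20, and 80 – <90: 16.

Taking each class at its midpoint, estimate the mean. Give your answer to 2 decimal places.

58.90

Midpoints: 25, 35, 45, 55, 65, 75, 85
Σfm = 12×25 + 9×35 + 13×45 + 15×55 + 20×65 + 20×75 + 16×85 = 6185
n = Σf = 105
Mean = 6185 / 105 = 58.9048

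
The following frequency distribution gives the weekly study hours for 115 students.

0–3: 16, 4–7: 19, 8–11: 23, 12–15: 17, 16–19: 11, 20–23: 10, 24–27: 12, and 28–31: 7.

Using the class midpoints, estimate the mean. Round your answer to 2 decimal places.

Midpoints: 1.5, 5.5, 9.5, 13.5, 17.5, 21.5, 25.5, 29.5
Σfm = 16×1.5 + 19×5.5 + 23×9.5 + 17×13.5 + 11×17.5 + 10×21.5 + 12×25.5 + 7×29.5 = 1496.5
n = Σf = 115
Mean = 1496.5 / 115 = 13.0130

13.01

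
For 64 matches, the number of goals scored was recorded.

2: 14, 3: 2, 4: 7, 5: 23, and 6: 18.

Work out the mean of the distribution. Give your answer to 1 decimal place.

Values: 2, 3, 4, 5, 6
Σfx = 14×2 + 2×3 + 7×4 + 23×5 + 18×6 = 285
n = Σf = 64
Mean = 285 / 64 = 4.4531

4.5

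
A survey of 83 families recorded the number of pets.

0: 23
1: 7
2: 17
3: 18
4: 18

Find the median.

Cumulative frequencies: 23, 30, 47, 65, 83
n = 83, so the median is the value in position (n+1)/2 = 42.
Position 42 falls at value 2.

2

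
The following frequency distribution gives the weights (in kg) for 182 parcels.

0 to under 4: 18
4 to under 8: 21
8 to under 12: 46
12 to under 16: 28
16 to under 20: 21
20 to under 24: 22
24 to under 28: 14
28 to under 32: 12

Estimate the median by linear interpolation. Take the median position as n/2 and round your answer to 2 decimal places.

Cumulative frequencies: 18, 39, 85, 113, 134, 156, 170, 182
n = 182; position = n/2 = 91.
This falls in the class 12 to under 16: L = 12, F = 85, f = 28, h = 4.
Median ≈ 12 + ((91 − 85) / 28) × 4 = 12.8571

12.86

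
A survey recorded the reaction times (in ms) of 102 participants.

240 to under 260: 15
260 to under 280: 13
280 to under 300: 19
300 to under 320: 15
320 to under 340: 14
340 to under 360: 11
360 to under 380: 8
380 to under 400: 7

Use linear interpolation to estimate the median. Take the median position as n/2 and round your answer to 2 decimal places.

Cumulative frequencies: 15, 28, 47, 62, 76, 87, 95, 102
n = 102; position = n/2 = 51.
This falls in the class 300 to under 320: L = 300, F = 47, f = 15, h = 20.
Median ≈ 300 + ((51 − 47) / 15) × 20 = 305.3333

305.33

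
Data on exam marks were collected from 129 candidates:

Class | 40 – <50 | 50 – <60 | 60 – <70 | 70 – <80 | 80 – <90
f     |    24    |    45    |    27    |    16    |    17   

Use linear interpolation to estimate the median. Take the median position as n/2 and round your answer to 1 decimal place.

Cumulative frequencies: 24, 69, 96, 112, 129
n = 129; position = n/2 = 64.5.
This falls in the class 50 – <60: L = 50, F = 24, f = 45, h = 10.
Median ≈ 50 + ((64.5 − 24) / 45) × 10 = 59.0000

59.0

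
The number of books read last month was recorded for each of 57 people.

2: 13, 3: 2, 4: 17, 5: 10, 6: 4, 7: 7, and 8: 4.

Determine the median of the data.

4

Cumulative frequencies: 13, 15, 32, 42, 46, 53, 57
n = 57, so the median is the value in position (n+1)/2 = 29.
Position 29 falls at value 4.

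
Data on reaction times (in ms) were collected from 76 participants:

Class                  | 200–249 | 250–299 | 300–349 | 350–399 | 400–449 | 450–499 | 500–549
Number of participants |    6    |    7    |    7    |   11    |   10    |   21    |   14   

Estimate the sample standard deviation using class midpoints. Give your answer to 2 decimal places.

94.73

Midpoints: 224.5, 274.5, 324.5, 374.5, 424.5, 474.5, 524.5
n = 76, Σfm = 31212, mean = 410.6842
Σfm² = 13491269
Σf(m − x̄)² = Σfm² − (Σfm)²/n = 13491269 − 31212²/76 = 672993.4211
Sample variance = 672993.4211 / 75 = 8973.2456
Standard deviation = √8973.2456 = 94.7272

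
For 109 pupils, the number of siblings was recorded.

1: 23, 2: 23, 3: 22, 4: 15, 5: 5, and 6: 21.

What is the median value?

3

Cumulative frequencies: 23, 46, 68, 83, 88, 109
n = 109, so the median is the value in position (n+1)/2 = 55.
Position 55 falls at value 3.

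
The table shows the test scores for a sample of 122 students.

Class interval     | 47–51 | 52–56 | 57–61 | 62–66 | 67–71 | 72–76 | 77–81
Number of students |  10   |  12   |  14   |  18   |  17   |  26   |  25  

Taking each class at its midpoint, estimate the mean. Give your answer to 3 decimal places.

67.115

Midpoints: 49, 54, 59, 64, 69, 74, 79
Σfm = 10×49 + 12×54 + 14×59 + 18×64 + 17×69 + 26×74 + 25×79 = 8188
n = Σf = 122
Mean = 8188 / 122 = 67.1148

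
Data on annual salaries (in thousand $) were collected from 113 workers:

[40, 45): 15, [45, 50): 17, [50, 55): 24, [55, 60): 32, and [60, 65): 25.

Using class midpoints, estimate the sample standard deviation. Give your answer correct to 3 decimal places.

6.651

Midpoints: 42.5, 47.5, 52.5, 57.5, 62.5
n = 113, Σfm = 6107.5, mean = 54.0487
Σfm² = 335056.25
Σf(m − x̄)² = Σfm² − (Σfm)²/n = 335056.25 − 6107.5²/113 = 4953.9823
Sample variance = 4953.9823 / 112 = 44.2320
Standard deviation = √44.2320 = 6.6507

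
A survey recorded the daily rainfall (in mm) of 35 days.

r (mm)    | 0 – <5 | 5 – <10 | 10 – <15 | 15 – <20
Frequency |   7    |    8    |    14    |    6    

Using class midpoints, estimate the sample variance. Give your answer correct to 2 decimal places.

Midpoints: 2.5, 7.5, 12.5, 17.5
n = 35, Σfm = 357.5, mean = 10.2143
Σfm² = 4518.75
Σf(m − x̄)² = Σfm² − (Σfm)²/n = 4518.75 − 357.5²/35 = 867.1429
Sample variance = 867.1429 / 34 = 25.5042

25.50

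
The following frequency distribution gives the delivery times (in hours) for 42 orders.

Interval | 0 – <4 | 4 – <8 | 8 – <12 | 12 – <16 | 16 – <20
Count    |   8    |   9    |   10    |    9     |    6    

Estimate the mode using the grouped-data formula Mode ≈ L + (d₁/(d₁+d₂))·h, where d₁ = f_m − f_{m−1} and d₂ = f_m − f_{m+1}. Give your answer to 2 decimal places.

10.00

Modal class: 8 – <12 (highest frequency 10).
d₁ = 10 − 9 = 1, d₂ = 10 − 9 = 1
Mode ≈ 8 + (1/(1+1)) × 4 = 8 + 2.0000 = 10.0000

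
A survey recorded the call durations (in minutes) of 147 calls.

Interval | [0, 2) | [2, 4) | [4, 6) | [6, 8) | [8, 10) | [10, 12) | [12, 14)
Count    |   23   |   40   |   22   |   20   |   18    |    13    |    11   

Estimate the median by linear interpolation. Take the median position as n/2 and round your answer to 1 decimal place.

5.0

Cumulative frequencies: 23, 63, 85, 105, 123, 136, 147
n = 147; position = n/2 = 73.5.
This falls in the class [4, 6): L = 4, F = 63, f = 22, h = 2.
Median ≈ 4 + ((73.5 − 63) / 22) × 2 = 4.9545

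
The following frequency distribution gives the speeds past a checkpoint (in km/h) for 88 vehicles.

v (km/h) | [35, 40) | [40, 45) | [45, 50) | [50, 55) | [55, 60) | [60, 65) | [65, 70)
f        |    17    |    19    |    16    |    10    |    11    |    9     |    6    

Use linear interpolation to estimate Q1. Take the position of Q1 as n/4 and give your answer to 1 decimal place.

41.3

Cumulative frequencies: 17, 36, 52, 62, 73, 82, 88
n = 88; position = n/4 = 22.
This falls in the class [40, 45): L = 40, F = 17, f = 19, h = 5.
Lower quartile ≈ 40 + ((22 − 17) / 19) × 5 = 41.3158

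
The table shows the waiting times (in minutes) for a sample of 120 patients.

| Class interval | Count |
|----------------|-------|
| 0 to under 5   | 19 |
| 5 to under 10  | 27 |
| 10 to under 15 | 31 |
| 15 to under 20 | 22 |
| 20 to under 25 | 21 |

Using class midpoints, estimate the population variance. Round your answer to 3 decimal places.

43.540

Midpoints: 2.5, 7.5, 12.5, 17.5, 22.5
n = 120, Σfm = 1495, mean = 12.4583
Σfm² = 23850
Σf(m − x̄)² = Σfm² − (Σfm)²/n = 23850 − 1495²/120 = 5224.7917
Population variance = 5224.7917 / 120 = 43.5399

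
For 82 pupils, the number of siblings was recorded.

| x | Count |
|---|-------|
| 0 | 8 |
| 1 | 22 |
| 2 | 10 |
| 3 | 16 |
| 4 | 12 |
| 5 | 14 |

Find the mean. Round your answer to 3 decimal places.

Values: 0, 1, 2, 3, 4, 5
Σfx = 8×0 + 22×1 + 10×2 + 16×3 + 12×4 + 14×5 = 208
n = Σf = 82
Mean = 208 / 82 = 2.5366

2.537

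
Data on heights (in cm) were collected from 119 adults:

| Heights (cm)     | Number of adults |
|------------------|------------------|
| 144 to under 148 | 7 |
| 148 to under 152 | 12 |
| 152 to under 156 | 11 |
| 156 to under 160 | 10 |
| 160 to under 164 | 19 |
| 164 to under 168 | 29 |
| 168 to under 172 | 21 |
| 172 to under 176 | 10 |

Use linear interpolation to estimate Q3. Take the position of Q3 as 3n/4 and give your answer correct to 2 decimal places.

168.24

Cumulative frequencies: 7, 19, 30, 40, 59, 88, 109, 119
n = 119; position = 3n/4 = 89.25.
This falls in the class 168 to under 172: L = 168, F = 88, f = 21, h = 4.
Upper quartile ≈ 168 + ((89.25 − 88) / 21) × 4 = 168.2381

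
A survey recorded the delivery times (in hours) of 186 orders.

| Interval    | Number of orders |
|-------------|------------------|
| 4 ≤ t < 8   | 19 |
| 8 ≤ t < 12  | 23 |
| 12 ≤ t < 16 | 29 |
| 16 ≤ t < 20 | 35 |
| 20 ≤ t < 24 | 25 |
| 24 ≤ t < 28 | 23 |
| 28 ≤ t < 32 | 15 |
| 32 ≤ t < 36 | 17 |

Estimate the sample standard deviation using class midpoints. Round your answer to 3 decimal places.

Midpoints: 6, 10, 14, 18, 22, 26, 30, 34
n = 186, Σfm = 3556, mean = 19.1183
Σfm² = 80808
Σf(m − x̄)² = Σfm² − (Σfm)²/n = 80808 − 3556²/186 = 12823.3978
Sample variance = 12823.3978 / 185 = 69.3157
Standard deviation = √69.3157 = 8.3256

8.326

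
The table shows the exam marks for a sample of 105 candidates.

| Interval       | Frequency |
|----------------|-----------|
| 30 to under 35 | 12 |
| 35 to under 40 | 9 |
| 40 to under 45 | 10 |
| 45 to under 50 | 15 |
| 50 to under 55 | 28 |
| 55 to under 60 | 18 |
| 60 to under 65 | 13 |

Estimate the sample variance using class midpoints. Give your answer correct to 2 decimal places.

85.70

Midpoints: 32.5, 37.5, 42.5, 47.5, 52.5, 57.5, 62.5
n = 105, Σfm = 5182.5, mean = 49.3571
Σfm² = 264706.25
Σf(m − x̄)² = Σfm² − (Σfm)²/n = 264706.25 − 5182.5²/105 = 8912.8571
Sample variance = 8912.8571 / 104 = 85.7005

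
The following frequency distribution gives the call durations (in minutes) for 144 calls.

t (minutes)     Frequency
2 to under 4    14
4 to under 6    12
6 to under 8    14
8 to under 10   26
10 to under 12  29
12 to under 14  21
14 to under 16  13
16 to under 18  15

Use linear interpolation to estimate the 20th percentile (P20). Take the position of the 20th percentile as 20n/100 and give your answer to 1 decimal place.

Cumulative frequencies: 14, 26, 40, 66, 95, 116, 129, 144
n = 144; position = 20n/100 = 28.8.
This falls in the class 6 to under 8: L = 6, F = 26, f = 14, h = 2.
20th percentile ≈ 6 + ((28.8 − 26) / 14) × 2 = 6.4000

6.4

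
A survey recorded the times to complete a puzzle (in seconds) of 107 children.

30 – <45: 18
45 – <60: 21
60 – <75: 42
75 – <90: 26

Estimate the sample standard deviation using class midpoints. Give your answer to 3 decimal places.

Midpoints: 37.5, 52.5, 67.5, 82.5
n = 107, Σfm = 6757.5, mean = 63.1542
Σfm² = 451518.75
Σf(m − x̄)² = Σfm² − (Σfm)²/n = 451518.75 − 6757.5²/107 = 24754.2056
Sample variance = 24754.2056 / 106 = 233.5302
Standard deviation = √233.5302 = 15.2817

15.282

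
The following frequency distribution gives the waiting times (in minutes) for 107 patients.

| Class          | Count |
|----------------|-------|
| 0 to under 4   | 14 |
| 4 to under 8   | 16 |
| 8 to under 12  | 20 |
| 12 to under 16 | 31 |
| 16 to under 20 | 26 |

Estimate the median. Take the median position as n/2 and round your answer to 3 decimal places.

12.452

Cumulative frequencies: 14, 30, 50, 81, 107
n = 107; position = n/2 = 53.5.
This falls in the class 12 to under 16: L = 12, F = 50, f = 31, h = 4.
Median ≈ 12 + ((53.5 − 50) / 31) × 4 = 12.4516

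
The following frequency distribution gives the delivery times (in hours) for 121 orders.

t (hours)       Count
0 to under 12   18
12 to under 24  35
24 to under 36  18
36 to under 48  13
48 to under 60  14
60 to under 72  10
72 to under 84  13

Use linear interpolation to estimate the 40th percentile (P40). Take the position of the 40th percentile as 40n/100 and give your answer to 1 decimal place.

22.4

Cumulative frequencies: 18, 53, 71, 84, 98, 108, 121
n = 121; position = 40n/100 = 48.4.
This falls in the class 12 to under 24: L = 12, F = 18, f = 35, h = 12.
40th percentile ≈ 12 + ((48.4 − 18) / 35) × 12 = 22.4229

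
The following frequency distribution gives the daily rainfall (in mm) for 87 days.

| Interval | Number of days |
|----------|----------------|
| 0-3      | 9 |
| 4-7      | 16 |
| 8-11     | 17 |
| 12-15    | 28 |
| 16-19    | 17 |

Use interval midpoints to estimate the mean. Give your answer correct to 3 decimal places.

10.787

Midpoints: 1.5, 5.5, 9.5, 13.5, 17.5
Σfm = 9×1.5 + 16×5.5 + 17×9.5 + 28×13.5 + 17×17.5 = 938.5
n = Σf = 87
Mean = 938.5 / 87 = 10.7874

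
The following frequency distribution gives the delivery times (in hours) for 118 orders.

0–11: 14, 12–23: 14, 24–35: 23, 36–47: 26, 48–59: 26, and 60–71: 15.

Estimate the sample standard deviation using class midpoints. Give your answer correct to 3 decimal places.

Midpoints: 5.5, 17.5, 29.5, 41.5, 53.5, 65.5
n = 118, Σfm = 4453, mean = 37.7373
Σfm² = 208277.5
Σf(m − x̄)² = Σfm² − (Σfm)²/n = 208277.5 − 4453²/118 = 40233.3559
Sample variance = 40233.3559 / 117 = 343.8748
Standard deviation = √343.8748 = 18.5439

18.544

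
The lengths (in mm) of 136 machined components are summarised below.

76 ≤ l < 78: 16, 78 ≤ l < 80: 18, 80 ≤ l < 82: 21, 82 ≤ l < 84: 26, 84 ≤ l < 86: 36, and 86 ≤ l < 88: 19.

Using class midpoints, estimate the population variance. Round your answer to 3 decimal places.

10.057

Midpoints: 77, 79, 81, 83, 85, 87
n = 136, Σfm = 11226, mean = 82.5441
Σfm² = 928008
Σf(m − x̄)² = Σfm² − (Σfm)²/n = 928008 − 11226²/136 = 1367.7353
Population variance = 1367.7353 / 136 = 10.0569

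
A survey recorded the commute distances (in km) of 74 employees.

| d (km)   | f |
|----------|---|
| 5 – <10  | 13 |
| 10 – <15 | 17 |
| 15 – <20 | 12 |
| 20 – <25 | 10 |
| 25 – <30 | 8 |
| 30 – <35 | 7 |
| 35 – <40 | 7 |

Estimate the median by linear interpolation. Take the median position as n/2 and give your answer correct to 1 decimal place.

17.9

Cumulative frequencies: 13, 30, 42, 52, 60, 67, 74
n = 74; position = n/2 = 37.
This falls in the class 15 – <20: L = 15, F = 30, f = 12, h = 5.
Median ≈ 15 + ((37 − 30) / 12) × 5 = 17.9167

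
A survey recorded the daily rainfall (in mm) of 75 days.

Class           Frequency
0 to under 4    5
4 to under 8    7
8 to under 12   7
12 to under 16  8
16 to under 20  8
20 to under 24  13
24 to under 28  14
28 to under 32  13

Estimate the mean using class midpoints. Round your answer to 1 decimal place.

18.9

Midpoints: 2, 6, 10, 14, 18, 22, 26, 30
Σfm = 5×2 + 7×6 + 7×10 + 8×14 + 8×18 + 13×22 + 14×26 + 13×30 = 1418
n = Σf = 75
Mean = 1418 / 75 = 18.9067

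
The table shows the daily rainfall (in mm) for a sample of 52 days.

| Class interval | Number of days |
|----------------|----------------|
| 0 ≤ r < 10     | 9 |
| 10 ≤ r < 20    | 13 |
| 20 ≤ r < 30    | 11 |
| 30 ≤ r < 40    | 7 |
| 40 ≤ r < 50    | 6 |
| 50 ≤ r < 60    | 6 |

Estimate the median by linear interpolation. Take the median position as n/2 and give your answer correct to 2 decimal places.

23.64

Cumulative frequencies: 9, 22, 33, 40, 46, 52
n = 52; position = n/2 = 26.
This falls in the class 20 ≤ r < 30: L = 20, F = 22, f = 11, h = 10.
Median ≈ 20 + ((26 − 22) / 11) × 10 = 23.6364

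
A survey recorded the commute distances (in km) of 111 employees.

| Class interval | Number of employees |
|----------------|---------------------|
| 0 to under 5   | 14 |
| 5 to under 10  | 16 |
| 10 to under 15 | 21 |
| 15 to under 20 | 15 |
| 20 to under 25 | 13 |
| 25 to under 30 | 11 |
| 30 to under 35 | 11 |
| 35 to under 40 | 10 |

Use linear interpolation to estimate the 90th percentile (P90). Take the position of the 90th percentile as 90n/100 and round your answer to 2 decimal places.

Cumulative frequencies: 14, 30, 51, 66, 79, 90, 101, 111
n = 111; position = 90n/100 = 99.9.
This falls in the class 30 to under 35: L = 30, F = 90, f = 11, h = 5.
90th percentile ≈ 30 + ((99.9 − 90) / 11) × 5 = 34.5000

34.50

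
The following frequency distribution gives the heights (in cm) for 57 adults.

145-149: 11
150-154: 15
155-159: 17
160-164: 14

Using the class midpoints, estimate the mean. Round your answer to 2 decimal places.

Midpoints: 147, 152, 157, 162
Σfm = 11×147 + 15×152 + 17×157 + 14×162 = 8834
n = Σf = 57
Mean = 8834 / 57 = 154.9825

154.98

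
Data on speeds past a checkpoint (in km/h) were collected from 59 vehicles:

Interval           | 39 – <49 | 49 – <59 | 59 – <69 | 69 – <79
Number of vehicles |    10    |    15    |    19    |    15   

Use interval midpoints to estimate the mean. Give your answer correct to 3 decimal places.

60.610

Midpoints: 44, 54, 64, 74
Σfm = 10×44 + 15×54 + 19×64 + 15×74 = 3576
n = Σf = 59
Mean = 3576 / 59 = 60.6102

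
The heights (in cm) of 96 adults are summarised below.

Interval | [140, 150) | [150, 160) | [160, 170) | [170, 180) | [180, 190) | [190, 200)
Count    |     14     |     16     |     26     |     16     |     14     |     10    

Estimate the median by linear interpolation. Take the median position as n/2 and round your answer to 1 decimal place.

Cumulative frequencies: 14, 30, 56, 72, 86, 96
n = 96; position = n/2 = 48.
This falls in the class [160, 170): L = 160, F = 30, f = 26, h = 10.
Median ≈ 160 + ((48 − 30) / 26) × 10 = 166.9231

166.9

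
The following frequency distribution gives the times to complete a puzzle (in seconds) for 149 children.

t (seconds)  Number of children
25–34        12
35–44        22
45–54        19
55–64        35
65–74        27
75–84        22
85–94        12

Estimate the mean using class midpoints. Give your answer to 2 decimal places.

60.04

Midpoints: 29.5, 39.5, 49.5, 59.5, 69.5, 79.5, 89.5
Σfm = 12×29.5 + 22×39.5 + 19×49.5 + 35×59.5 + 27×69.5 + 22×79.5 + 12×89.5 = 8945.5
n = Σf = 149
Mean = 8945.5 / 149 = 60.0369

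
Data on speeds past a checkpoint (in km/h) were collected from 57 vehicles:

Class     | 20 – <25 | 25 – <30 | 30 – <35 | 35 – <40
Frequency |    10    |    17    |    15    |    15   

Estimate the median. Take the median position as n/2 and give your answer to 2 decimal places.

30.50

Cumulative frequencies: 10, 27, 42, 57
n = 57; position = n/2 = 28.5.
This falls in the class 30 – <35: L = 30, F = 27, f = 15, h = 5.
Median ≈ 30 + ((28.5 − 27) / 15) × 5 = 30.5000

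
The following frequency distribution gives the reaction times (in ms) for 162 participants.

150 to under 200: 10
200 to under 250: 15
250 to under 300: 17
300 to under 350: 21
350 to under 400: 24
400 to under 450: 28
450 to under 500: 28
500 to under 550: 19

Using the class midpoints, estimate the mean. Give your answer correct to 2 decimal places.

Midpoints: 175, 225, 275, 325, 375, 425, 475, 525
Σfm = 10×175 + 15×225 + 17×275 + 21×325 + 24×375 + 28×425 + 28×475 + 19×525 = 60800
n = Σf = 162
Mean = 60800 / 162 = 375.3086

375.31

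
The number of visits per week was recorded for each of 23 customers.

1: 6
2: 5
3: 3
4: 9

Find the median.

3

Cumulative frequencies: 6, 11, 14, 23
n = 23, so the median is the value in position (n+1)/2 = 12.
Position 12 falls at value 3.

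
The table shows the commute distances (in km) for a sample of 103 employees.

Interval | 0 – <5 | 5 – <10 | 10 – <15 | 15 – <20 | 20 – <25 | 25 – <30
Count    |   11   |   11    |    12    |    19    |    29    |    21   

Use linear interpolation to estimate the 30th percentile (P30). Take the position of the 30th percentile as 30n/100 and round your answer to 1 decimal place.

13.7

Cumulative frequencies: 11, 22, 34, 53, 82, 103
n = 103; position = 30n/100 = 30.9.
This falls in the class 10 – <15: L = 10, F = 22, f = 12, h = 5.
30th percentile ≈ 10 + ((30.9 − 22) / 12) × 5 = 13.7083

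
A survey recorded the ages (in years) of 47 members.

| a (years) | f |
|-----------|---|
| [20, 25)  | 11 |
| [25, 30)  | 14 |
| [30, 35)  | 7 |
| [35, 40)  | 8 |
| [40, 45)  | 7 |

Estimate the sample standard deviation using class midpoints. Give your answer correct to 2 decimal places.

6.99

Midpoints: 22.5, 27.5, 32.5, 37.5, 42.5
n = 47, Σfm = 1457.5, mean = 31.0106
Σfm² = 47443.75
Σf(m − x̄)² = Σfm² − (Σfm)²/n = 47443.75 − 1457.5²/47 = 2245.7447
Sample variance = 2245.7447 / 46 = 48.8205
Standard deviation = √48.8205 = 6.9872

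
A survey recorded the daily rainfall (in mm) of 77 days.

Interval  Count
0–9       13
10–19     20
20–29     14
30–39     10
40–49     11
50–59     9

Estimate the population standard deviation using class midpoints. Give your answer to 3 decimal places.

16.309

Midpoints: 4.5, 14.5, 24.5, 34.5, 44.5, 54.5
n = 77, Σfm = 2016.5, mean = 26.1883
Σfm² = 73289.25
Σf(m − x̄)² = Σfm² − (Σfm)²/n = 73289.25 − 2016.5²/77 = 20480.5195
Population variance = 20480.5195 / 77 = 265.9808
Standard deviation = √265.9808 = 16.3089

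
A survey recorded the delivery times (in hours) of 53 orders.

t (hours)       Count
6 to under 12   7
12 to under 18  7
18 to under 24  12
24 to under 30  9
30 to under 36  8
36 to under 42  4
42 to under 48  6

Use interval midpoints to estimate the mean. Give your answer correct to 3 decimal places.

25.528

Midpoints: 9, 15, 21, 27, 33, 39, 45
Σfm = 7×9 + 7×15 + 12×21 + 9×27 + 8×33 + 4×39 + 6×45 = 1353
n = Σf = 53
Mean = 1353 / 53 = 25.5283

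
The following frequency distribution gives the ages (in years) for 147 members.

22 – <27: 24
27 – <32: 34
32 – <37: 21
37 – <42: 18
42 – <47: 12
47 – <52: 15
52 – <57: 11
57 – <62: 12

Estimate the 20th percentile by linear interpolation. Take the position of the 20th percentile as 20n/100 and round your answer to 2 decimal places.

Cumulative frequencies: 24, 58, 79, 97, 109, 124, 135, 147
n = 147; position = 20n/100 = 29.4.
This falls in the class 27 – <32: L = 27, F = 24, f = 34, h = 5.
20th percentile ≈ 27 + ((29.4 − 24) / 34) × 5 = 27.7941

27.79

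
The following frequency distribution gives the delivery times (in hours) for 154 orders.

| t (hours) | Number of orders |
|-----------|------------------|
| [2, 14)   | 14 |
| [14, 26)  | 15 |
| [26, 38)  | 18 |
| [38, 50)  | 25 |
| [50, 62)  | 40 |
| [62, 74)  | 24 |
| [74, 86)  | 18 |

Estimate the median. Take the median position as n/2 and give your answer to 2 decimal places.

51.50

Cumulative frequencies: 14, 29, 47, 72, 112, 136, 154
n = 154; position = n/2 = 77.
This falls in the class [50, 62): L = 50, F = 72, f = 40, h = 12.
Median ≈ 50 + ((77 − 72) / 40) × 12 = 51.5000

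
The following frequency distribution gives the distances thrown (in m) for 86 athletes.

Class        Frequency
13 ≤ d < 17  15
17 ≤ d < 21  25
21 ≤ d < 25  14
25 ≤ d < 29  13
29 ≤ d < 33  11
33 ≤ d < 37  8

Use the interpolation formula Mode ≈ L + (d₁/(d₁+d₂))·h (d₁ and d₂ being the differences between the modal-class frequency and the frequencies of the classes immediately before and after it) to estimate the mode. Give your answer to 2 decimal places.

Modal class: 17 ≤ d < 21 (highest frequency 25).
d₁ = 25 − 15 = 10, d₂ = 25 − 14 = 11
Mode ≈ 17 + (10/(10+11)) × 4 = 17 + 1.9048 = 18.9048

18.90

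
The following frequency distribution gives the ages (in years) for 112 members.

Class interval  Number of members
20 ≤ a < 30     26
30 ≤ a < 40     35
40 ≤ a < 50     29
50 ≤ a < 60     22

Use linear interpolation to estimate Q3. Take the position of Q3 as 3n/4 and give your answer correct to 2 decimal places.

47.93

Cumulative frequencies: 26, 61, 90, 112
n = 112; position = 3n/4 = 84.
This falls in the class 40 ≤ a < 50: L = 40, F = 61, f = 29, h = 10.
Upper quartile ≈ 40 + ((84 − 61) / 29) × 10 = 47.9310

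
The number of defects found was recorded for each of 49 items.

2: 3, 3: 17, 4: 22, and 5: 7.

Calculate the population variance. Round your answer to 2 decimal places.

0.63

Values: 2, 3, 4, 5
n = 49, Σfx = 180, mean = 3.6735
Σfx² = 692
Σf(x − x̄)² = Σfx² − (Σfx)²/n = 692 − 180²/49 = 30.7755
Population variance = 30.7755 / 49 = 0.6281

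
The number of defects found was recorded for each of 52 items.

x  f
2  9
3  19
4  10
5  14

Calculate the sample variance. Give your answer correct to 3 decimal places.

Values: 2, 3, 4, 5
n = 52, Σfx = 185, mean = 3.5577
Σfx² = 717
Σf(x − x̄)² = Σfx² − (Σfx)²/n = 717 − 185²/52 = 58.8269
Sample variance = 58.8269 / 51 = 1.1535

1.153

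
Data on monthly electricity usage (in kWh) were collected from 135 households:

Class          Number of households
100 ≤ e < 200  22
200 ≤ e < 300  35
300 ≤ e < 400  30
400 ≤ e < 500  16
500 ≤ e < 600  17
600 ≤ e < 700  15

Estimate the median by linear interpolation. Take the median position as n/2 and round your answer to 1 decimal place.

Cumulative frequencies: 22, 57, 87, 103, 120, 135
n = 135; position = n/2 = 67.5.
This falls in the class 300 ≤ e < 400: L = 300, F = 57, f = 30, h = 100.
Median ≈ 300 + ((67.5 − 57) / 30) × 100 = 335.0000

335.0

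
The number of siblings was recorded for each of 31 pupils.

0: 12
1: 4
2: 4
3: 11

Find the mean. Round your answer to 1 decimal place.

1.5

Values: 0, 1, 2, 3
Σfx = 12×0 + 4×1 + 4×2 + 11×3 = 45
n = Σf = 31
Mean = 45 / 31 = 1.4516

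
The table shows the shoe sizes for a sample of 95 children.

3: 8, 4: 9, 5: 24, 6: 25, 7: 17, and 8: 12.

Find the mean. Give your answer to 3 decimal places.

Values: 3, 4, 5, 6, 7, 8
Σfx = 8×3 + 9×4 + 24×5 + 25×6 + 17×7 + 12×8 = 545
n = Σf = 95
Mean = 545 / 95 = 5.7368

5.737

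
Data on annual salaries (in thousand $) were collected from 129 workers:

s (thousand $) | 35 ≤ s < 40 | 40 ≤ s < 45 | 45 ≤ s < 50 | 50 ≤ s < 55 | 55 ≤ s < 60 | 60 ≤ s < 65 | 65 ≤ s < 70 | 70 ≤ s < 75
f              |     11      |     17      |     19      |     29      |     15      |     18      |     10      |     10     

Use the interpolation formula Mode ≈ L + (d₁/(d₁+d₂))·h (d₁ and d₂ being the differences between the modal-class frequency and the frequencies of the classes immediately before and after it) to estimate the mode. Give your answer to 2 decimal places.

52.08

Modal class: 50 ≤ s < 55 (highest frequency 29).
d₁ = 29 − 19 = 10, d₂ = 29 − 15 = 14
Mode ≈ 50 + (10/(10+14)) × 5 = 50 + 2.0833 = 52.0833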